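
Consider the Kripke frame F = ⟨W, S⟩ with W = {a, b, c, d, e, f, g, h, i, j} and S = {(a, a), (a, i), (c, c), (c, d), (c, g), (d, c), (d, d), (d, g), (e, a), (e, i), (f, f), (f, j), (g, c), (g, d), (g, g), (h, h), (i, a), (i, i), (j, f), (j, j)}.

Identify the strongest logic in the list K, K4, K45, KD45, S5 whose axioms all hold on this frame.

K45

Transitive (axiom 4): yes — every two-step S-path is closed by a direct edge.
Euclidean (axiom 5): yes — any two successors of a common world are S-related.
Serial (axiom D): no — b has no S-successor.
Reflexive (axiom T): no — b is not related to itself.
So F validates K, K4, K45; KD45 would additionally require S to be serial. The strongest is K45.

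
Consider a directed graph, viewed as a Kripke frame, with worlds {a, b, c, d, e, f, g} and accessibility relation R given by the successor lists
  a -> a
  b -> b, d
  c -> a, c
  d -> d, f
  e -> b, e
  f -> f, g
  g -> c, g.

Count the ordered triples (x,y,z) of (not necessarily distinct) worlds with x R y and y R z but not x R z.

5

Enumerating: (b,d,f), (d,f,g), (e,b,d), (f,g,c), (g,c,a).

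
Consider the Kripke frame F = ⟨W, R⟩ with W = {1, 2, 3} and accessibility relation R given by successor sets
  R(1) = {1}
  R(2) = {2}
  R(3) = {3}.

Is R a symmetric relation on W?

Symmetric: yes — every pair in R has its reverse in R.

Yes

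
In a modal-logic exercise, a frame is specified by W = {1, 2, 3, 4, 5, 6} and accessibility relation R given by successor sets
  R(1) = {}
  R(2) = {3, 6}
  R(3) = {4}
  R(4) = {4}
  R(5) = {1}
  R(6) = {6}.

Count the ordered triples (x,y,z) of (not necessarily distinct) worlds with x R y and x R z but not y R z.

4

Enumerating: (2,3,3), (2,3,6), (2,6,3), (5,1,1).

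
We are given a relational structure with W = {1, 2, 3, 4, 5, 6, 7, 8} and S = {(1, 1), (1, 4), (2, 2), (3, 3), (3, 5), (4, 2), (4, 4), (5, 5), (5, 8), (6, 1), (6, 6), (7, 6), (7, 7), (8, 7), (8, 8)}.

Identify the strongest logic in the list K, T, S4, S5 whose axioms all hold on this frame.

T

Reflexive (axiom T): yes — every world is S-related to itself.
Transitive (axiom 4): no — 1 S 4 and 4 S 2, but not 1 S 2.
Euclidean (axiom 5): no — 1 S 4 and 1 S 1, but not 4 S 1.
So F validates K, T; S4 would additionally require S to be transitive. The strongest is T.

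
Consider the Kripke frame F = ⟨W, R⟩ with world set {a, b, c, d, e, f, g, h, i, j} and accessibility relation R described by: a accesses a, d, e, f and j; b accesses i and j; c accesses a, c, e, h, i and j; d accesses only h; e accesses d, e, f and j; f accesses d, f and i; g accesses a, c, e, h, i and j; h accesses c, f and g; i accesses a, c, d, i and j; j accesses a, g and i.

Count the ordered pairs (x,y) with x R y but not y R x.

Enumerating: (a,d), (a,e), (a,f), (b,i), (b,j), (c,a), (c,e), (c,j), (d,h), (e,d), (e,f), (e,j), … and 9 more.
Total: 21.

21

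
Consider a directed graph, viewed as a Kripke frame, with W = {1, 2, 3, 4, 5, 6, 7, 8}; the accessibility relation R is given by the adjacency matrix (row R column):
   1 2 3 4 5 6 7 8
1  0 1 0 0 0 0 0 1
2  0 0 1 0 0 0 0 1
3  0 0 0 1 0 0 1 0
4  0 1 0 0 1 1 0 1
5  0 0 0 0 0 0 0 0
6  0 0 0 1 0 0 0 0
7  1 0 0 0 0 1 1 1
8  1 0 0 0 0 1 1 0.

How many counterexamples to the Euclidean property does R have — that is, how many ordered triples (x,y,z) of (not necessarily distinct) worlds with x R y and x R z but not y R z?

39

Enumerating: (1,2,2), (1,8,2), (1,8,8), (2,3,3), (2,3,8), (2,8,3), (2,8,8), (3,4,4), (3,4,7), (3,7,4), (4,2,2), (4,2,5), … and 27 more.
Total: 39.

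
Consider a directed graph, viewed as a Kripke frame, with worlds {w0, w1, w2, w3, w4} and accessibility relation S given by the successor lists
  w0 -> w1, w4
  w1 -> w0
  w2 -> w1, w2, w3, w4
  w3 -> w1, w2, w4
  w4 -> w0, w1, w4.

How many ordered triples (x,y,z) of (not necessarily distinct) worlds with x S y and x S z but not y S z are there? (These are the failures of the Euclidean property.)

Enumerating: (w0,w1,w1), (w0,w1,w4), (w1,w0,w0), (w2,w1,w1), (w2,w1,w2), (w2,w1,w3), (w2,w1,w4), (w2,w3,w3), (w2,w4,w2), (w2,w4,w3), (w3,w1,w1), (w3,w1,w2), (w3,w1,w4), (w3,w4,w2), (w4,w0,w0), (w4,w1,w1), (w4,w1,w4).

17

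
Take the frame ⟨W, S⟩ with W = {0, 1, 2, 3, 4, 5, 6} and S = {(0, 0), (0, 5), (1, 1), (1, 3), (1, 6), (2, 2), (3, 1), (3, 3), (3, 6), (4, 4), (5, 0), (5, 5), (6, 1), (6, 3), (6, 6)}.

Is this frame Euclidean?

Euclidean: yes — any two successors of a common world are S-related.

Yes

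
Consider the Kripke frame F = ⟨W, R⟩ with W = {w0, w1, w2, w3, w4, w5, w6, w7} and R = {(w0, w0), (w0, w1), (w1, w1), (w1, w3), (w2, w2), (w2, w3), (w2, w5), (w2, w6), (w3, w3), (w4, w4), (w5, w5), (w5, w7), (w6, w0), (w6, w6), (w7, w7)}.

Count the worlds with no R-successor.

0

R is serial; there are no such worlds.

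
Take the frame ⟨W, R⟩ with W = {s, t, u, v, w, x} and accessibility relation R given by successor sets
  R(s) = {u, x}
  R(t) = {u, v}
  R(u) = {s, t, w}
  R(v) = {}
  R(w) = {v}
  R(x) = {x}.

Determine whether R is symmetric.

Symmetric: no — s R x but not x R s.

No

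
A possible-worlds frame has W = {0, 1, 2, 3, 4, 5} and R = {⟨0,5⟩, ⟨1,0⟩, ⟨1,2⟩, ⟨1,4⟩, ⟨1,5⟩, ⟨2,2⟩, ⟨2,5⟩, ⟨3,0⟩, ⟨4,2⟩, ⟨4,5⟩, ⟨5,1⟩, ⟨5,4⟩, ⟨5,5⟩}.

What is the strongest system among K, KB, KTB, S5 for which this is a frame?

Symmetric (axiom B): no — 0 R 5 but not 5 R 0.
Reflexive (axiom T): no — 0 is not related to itself.
Euclidean (axiom 5): no — 1 R 0 and 1 R 2, but not 0 R 2.
So F validates K; KB would additionally require R to be symmetric. The strongest is K.

K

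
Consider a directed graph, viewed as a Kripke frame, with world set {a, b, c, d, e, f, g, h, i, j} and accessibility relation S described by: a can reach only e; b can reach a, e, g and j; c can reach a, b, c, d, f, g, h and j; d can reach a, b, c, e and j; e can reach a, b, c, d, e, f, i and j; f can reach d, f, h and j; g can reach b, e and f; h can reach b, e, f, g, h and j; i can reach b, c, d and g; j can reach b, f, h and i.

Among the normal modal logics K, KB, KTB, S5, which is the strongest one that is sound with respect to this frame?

Symmetric (axiom B): no — b S a but not a S b.
Reflexive (axiom T): no — a is not related to itself.
Euclidean (axiom 5): no — b S a and b S g, but not a S g.
So F validates K; KB would additionally require S to be symmetric. The strongest is K.

K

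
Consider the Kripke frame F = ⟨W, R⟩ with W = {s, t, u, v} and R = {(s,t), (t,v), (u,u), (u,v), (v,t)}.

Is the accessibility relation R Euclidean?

No

Euclidean: no — s R t and s R t, but not t R t.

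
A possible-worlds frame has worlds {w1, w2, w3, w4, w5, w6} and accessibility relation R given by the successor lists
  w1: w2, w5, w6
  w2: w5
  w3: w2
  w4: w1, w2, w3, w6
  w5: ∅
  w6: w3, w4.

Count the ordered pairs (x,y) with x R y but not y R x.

9

Enumerating: (w1,w2), (w1,w5), (w1,w6), (w2,w5), (w3,w2), (w4,w1), (w4,w2), (w4,w3), (w6,w3).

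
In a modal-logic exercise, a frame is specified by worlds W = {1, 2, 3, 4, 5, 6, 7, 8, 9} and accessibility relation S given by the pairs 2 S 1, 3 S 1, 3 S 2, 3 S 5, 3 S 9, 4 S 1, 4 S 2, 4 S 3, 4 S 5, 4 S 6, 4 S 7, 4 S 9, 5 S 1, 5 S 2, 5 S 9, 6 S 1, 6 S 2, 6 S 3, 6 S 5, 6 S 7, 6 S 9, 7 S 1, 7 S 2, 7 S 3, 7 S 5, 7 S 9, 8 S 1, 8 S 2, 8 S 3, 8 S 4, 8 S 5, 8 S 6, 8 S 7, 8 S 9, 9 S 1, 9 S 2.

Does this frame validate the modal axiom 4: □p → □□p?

The schema 4 characterises exactly the transitive frames.
Transitive: yes — every two-step S-path is closed by a direct edge.

Yes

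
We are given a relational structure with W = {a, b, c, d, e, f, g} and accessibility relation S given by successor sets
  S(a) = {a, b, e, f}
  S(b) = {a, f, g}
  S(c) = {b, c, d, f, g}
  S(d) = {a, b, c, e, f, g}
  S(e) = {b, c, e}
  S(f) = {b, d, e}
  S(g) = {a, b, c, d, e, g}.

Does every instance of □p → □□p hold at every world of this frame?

No

The schema 4 characterises exactly the transitive frames.
Transitive: no — a S b and b S g, but not a S g.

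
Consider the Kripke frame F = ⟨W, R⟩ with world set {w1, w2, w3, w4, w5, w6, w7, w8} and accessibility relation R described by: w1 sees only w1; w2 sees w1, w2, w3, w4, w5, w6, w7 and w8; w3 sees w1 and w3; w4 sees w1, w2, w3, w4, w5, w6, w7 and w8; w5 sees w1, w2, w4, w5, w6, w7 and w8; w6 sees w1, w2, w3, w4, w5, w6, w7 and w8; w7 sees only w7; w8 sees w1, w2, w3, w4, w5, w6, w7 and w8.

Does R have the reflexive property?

Yes

Reflexive: yes — every world is R-related to itself.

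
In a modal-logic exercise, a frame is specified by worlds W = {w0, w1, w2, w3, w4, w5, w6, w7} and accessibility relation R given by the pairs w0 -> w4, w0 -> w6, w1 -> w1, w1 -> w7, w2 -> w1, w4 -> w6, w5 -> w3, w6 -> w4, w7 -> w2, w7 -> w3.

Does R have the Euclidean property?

No

Euclidean: no — w7 R w2 and w7 R w3, but not w2 R w3.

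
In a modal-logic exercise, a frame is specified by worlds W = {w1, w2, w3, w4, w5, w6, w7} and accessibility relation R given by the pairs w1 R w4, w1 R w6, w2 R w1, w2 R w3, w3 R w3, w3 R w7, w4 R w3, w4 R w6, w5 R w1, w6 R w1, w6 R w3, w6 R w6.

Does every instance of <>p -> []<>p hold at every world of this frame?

No

Axiom 5 corresponds to the accessibility relation being Euclidean.
Euclidean: no — w1 R w6 and w1 R w4, but not w6 R w4.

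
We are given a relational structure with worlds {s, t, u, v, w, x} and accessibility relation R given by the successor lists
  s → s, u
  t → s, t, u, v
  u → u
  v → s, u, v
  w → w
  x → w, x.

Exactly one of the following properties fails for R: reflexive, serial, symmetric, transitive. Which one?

Reflexive: yes — every world is R-related to itself.
Serial: yes — every world has a successor (e.g. s R s).
Symmetric: no — s R u but not u R s.
Transitive: yes — every two-step R-path is closed by a direct edge.
Only symmetric fails.

symmetric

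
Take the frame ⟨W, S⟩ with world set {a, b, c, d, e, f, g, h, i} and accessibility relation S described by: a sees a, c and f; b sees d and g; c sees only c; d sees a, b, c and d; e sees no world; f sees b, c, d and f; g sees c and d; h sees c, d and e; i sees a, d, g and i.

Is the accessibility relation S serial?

Serial: no — e has no S-successor.

No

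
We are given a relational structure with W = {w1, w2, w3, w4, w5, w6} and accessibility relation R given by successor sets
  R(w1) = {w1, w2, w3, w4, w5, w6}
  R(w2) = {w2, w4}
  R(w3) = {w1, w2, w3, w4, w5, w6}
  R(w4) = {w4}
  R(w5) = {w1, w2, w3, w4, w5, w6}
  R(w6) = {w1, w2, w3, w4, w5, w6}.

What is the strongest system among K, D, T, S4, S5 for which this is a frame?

S4

Serial (axiom D): yes — every world has a successor (e.g. w1 R w1).
Reflexive (axiom T): yes — every world is R-related to itself.
Transitive (axiom 4): yes — every two-step R-path is closed by a direct edge.
Euclidean (axiom 5): no — w1 R w2 and w1 R w3, but not w2 R w3.
So F validates K, D, T, S4; S5 would additionally require R to be Euclidean. The strongest is S4.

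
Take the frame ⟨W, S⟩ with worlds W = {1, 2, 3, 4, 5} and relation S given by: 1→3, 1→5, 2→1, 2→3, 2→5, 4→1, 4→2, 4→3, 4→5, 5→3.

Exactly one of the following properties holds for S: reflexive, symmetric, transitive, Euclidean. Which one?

transitive

Reflexive: no — 1 is not related to itself.
Symmetric: no — 1 S 3 but not 3 S 1.
Transitive: yes — every two-step S-path is closed by a direct edge.
Euclidean: no — 1 S 3 and 1 S 5, but not 3 S 5.
Only transitive holds.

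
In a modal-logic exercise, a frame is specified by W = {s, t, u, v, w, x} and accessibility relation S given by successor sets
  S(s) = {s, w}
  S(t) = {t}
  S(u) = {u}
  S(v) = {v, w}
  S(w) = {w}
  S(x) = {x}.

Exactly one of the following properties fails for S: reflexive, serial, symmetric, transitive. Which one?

Reflexive: yes — every world is S-related to itself.
Serial: yes — every world has a successor (e.g. s S s).
Symmetric: no — s S w but not w S s.
Transitive: yes — every two-step S-path is closed by a direct edge.
Only symmetric fails.

symmetric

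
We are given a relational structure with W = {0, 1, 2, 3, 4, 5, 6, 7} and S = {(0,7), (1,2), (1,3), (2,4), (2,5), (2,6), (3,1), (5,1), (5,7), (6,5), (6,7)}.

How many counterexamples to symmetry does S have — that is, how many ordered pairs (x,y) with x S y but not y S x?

Enumerating: (0,7), (1,2), (2,4), (2,5), (2,6), (5,1), (5,7), (6,5), (6,7).

9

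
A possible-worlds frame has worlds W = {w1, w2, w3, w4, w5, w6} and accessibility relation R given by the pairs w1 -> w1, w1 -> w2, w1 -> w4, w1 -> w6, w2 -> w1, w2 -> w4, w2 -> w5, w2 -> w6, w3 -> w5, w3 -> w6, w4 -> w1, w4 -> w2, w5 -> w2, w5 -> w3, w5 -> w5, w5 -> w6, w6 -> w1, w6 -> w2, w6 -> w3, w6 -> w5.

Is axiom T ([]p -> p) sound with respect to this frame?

No

By correspondence theory, T is valid on a frame iff R is reflexive.
Reflexive: no — w2 is not related to itself.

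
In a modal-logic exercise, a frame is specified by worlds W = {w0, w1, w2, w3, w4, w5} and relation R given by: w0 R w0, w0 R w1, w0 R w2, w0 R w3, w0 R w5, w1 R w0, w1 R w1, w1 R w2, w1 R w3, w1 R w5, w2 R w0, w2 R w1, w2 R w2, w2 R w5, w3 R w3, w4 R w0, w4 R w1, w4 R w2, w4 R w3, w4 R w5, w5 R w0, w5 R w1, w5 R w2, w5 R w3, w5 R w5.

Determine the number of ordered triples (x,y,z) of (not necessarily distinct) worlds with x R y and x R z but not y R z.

Enumerating: (w0,w2,w3), (w0,w3,w0), (w0,w3,w1), (w0,w3,w2), (w0,w3,w5), (w1,w2,w3), (w1,w3,w0), (w1,w3,w1), (w1,w3,w2), (w1,w3,w5), (w4,w2,w3), (w4,w3,w0), … and 8 more.
Total: 20.

20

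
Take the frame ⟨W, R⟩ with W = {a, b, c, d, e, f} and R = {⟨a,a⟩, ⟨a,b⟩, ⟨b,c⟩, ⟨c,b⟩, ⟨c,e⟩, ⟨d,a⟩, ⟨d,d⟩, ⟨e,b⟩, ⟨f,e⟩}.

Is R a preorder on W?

No

Reflexive: no — b is not related to itself.
Transitive: no — a R b and b R c, but not a R c.
So R is not a preorder.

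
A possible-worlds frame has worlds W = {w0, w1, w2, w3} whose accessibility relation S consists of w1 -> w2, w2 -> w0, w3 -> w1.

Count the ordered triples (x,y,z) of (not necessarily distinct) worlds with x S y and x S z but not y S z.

3

Enumerating: (w1,w2,w2), (w2,w0,w0), (w3,w1,w1).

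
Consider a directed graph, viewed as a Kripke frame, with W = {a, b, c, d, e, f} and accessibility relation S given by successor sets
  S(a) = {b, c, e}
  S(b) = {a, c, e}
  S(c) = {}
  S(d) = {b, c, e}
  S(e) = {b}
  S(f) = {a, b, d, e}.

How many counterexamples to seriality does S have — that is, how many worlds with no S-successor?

1

Enumerating: c.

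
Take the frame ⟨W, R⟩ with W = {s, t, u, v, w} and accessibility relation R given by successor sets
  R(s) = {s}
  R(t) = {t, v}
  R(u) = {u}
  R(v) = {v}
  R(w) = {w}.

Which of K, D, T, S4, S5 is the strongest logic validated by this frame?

S4

Serial (axiom D): yes — every world has a successor (e.g. s R s).
Reflexive (axiom T): yes — every world is R-related to itself.
Transitive (axiom 4): yes — every two-step R-path is closed by a direct edge.
Euclidean (axiom 5): no — t R v and t R t, but not v R t.
So F validates K, D, T, S4; S5 would additionally require R to be Euclidean. The strongest is S4.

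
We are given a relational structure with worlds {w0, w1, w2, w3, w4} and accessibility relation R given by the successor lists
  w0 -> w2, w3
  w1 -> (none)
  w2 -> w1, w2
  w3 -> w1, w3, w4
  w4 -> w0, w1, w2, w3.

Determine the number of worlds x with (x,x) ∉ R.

3

Enumerating: w0, w1, w4.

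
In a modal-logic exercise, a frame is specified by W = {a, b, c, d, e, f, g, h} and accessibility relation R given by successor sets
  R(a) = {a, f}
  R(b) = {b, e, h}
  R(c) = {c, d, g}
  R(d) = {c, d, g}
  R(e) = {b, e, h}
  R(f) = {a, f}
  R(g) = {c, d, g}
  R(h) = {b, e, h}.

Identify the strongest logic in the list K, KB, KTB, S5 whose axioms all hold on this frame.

S5

Symmetric (axiom B): yes — every pair in R has its reverse in R.
Reflexive (axiom T): yes — every world is R-related to itself.
Euclidean (axiom 5): yes — any two successors of a common world are R-related.
So F validates K, KB, KTB, S5. The strongest is S5.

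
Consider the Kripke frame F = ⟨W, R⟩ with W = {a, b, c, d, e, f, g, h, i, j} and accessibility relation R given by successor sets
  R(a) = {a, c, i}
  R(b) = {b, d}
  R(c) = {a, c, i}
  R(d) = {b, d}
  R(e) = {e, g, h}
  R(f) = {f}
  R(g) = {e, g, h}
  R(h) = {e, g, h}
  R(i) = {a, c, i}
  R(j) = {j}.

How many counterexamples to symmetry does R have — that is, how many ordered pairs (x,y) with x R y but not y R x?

0

R is symmetric; there are no such tuples.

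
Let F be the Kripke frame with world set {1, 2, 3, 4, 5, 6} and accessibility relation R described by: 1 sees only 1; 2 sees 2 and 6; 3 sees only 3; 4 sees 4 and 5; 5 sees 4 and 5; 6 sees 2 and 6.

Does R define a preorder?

Yes

Reflexive: yes — every world is R-related to itself.
Transitive: yes — every two-step R-path is closed by a direct edge.
So R is a preorder.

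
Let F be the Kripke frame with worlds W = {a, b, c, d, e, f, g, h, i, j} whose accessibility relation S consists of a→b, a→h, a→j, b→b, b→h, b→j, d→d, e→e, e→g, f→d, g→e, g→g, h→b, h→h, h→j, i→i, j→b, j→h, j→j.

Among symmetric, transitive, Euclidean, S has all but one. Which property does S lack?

Symmetric: no — a S b but not b S a.
Transitive: yes — every two-step S-path is closed by a direct edge.
Euclidean: yes — any two successors of a common world are S-related.
Only symmetric fails.

symmetric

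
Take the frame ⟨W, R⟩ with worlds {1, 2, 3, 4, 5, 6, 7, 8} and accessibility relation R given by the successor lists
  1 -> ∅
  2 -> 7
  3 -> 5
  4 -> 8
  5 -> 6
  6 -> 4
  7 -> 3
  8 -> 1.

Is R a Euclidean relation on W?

No

Euclidean: no — 2 R 7 and 2 R 7, but not 7 R 7.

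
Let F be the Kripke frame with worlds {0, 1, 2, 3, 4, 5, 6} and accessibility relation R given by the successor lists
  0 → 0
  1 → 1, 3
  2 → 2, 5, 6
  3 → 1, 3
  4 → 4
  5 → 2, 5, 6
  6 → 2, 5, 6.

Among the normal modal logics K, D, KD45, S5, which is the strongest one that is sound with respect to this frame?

Serial (axiom D): yes — every world has a successor (e.g. 0 R 0).
Euclidean (axiom 5): yes — any two successors of a common world are R-related.
Transitive (axiom 4): yes — every two-step R-path is closed by a direct edge.
Reflexive (axiom T): yes — every world is R-related to itself.
So F validates K, D, KD45, S5. The strongest is S5.

S5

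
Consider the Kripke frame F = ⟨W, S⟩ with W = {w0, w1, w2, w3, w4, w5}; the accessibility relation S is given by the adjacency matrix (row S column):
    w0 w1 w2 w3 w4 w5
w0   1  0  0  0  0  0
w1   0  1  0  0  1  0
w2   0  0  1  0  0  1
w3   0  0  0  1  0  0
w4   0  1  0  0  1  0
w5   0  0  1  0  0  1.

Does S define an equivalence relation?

Reflexive: yes — every world is S-related to itself.
Symmetric: yes — every pair in S has its reverse in S.
Transitive: yes — every two-step S-path is closed by a direct edge.
So S is an equivalence relation.

Yes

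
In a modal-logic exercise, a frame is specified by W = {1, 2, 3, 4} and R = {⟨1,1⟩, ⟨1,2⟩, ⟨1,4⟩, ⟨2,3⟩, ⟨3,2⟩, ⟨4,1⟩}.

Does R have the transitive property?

Transitive: no — 1 R 2 and 2 R 3, but not 1 R 3.

No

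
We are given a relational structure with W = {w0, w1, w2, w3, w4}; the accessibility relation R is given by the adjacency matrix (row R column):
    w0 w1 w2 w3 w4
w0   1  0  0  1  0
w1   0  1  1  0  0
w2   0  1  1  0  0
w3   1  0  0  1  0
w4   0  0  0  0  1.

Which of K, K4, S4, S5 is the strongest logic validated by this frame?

Transitive (axiom 4): yes — every two-step R-path is closed by a direct edge.
Reflexive (axiom T): yes — every world is R-related to itself.
Euclidean (axiom 5): yes — any two successors of a common world are R-related.
So F validates K, K4, S4, S5. The strongest is S5.

S5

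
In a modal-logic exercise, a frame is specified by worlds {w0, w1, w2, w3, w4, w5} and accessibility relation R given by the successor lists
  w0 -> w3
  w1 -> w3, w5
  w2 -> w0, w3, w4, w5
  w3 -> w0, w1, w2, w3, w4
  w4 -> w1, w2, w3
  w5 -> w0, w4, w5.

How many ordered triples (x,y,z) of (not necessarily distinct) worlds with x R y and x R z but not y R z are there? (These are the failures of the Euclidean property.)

Enumerating: (w1,w3,w5), (w1,w5,w3), (w2,w0,w0), (w2,w0,w4), (w2,w0,w5), (w2,w3,w5), (w2,w4,w0), (w2,w4,w4), (w2,w4,w5), (w2,w5,w3), (w3,w0,w0), (w3,w0,w1), … and 20 more.
Total: 32.

32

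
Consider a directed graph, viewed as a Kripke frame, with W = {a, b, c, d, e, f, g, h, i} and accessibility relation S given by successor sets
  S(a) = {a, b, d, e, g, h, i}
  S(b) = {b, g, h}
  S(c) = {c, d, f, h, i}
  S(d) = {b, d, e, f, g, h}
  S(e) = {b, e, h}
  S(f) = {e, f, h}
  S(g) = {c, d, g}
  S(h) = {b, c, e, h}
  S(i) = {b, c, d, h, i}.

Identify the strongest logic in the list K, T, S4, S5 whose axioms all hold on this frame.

T

Reflexive (axiom T): yes — every world is S-related to itself.
Transitive (axiom 4): no — a S d and d S f, but not a S f.
Euclidean (axiom 5): no — a S b and a S d, but not b S d.
So F validates K, T; S4 would additionally require S to be transitive. The strongest is T.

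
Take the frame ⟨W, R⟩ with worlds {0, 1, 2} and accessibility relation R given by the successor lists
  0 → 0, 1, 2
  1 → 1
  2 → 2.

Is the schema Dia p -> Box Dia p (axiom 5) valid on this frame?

No

The schema 5 characterises exactly the Euclidean frames.
Euclidean: no — 0 R 1 and 0 R 2, but not 1 R 2.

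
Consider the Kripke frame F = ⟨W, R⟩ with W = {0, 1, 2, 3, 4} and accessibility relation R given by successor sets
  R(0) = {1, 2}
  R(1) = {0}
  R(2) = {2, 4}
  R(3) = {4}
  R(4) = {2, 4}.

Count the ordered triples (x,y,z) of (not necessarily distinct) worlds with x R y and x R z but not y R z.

4

Enumerating: (0,1,1), (0,1,2), (0,2,1), (1,0,0).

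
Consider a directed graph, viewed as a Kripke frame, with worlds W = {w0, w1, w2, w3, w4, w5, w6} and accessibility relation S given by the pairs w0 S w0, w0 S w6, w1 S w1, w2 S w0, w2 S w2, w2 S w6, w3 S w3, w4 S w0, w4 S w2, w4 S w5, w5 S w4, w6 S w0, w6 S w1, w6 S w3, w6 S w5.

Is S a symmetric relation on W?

No

Symmetric: no — w2 S w0 but not w0 S w2.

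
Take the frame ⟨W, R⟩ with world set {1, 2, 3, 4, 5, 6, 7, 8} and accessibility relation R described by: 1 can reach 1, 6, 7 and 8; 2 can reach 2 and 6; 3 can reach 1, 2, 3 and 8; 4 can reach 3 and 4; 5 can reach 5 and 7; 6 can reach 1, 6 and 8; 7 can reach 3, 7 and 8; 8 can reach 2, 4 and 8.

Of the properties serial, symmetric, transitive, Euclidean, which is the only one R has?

Serial: yes — every world has a successor (e.g. 1 R 1).
Symmetric: no — 1 R 7 but not 7 R 1.
Transitive: no — 1 R 7 and 7 R 3, but not 1 R 3.
Euclidean: no — 1 R 6 and 1 R 7, but not 6 R 7.
Only serial holds.

serial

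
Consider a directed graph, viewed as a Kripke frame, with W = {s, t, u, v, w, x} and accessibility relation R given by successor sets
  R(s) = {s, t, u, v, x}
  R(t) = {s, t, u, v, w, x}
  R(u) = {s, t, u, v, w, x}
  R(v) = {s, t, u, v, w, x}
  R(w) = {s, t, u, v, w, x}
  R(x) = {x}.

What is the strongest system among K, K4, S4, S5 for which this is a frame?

Transitive (axiom 4): no — s R t and t R w, but not s R w.
Reflexive (axiom T): yes — every world is R-related to itself.
Euclidean (axiom 5): no — s R x and s R t, but not x R t.
So F validates K; K4 would additionally require R to be transitive. The strongest is K.

K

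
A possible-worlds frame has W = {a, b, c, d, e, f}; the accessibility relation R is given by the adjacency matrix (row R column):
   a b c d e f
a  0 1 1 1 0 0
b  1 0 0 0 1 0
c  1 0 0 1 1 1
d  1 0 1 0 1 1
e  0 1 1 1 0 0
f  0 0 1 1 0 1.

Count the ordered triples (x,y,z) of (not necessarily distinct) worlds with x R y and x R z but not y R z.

Enumerating: (a,b,b), (a,b,c), (a,b,d), (a,c,b), (a,c,c), (a,d,b), (a,d,d), (b,a,a), (b,a,e), (b,e,a), (b,e,e), (c,a,a), … and 26 more.
Total: 38.

38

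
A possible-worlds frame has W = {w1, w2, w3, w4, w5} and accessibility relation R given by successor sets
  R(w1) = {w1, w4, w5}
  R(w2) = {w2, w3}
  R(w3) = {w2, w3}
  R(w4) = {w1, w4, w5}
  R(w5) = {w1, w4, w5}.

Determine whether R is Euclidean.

Euclidean: yes — any two successors of a common world are R-related.

Yes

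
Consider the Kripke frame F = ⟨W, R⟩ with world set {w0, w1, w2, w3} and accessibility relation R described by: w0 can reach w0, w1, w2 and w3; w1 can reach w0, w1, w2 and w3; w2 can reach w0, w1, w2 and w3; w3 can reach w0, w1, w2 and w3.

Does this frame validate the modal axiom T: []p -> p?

The schema T characterises exactly the reflexive frames.
Reflexive: yes — every world is R-related to itself.

Yes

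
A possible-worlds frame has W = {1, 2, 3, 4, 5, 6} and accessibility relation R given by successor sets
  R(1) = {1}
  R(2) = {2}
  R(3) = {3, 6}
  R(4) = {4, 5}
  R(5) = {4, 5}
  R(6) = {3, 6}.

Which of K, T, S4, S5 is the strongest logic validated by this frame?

S5

Reflexive (axiom T): yes — every world is R-related to itself.
Transitive (axiom 4): yes — every two-step R-path is closed by a direct edge.
Euclidean (axiom 5): yes — any two successors of a common world are R-related.
So F validates K, T, S4, S5. The strongest is S5.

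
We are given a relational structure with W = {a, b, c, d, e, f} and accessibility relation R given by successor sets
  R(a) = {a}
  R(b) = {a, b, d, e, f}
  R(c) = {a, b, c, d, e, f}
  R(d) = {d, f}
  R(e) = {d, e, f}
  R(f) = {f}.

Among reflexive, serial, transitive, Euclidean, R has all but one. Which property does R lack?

Euclidean

Reflexive: yes — every world is R-related to itself.
Serial: yes — every world has a successor (e.g. a R a).
Transitive: yes — every two-step R-path is closed by a direct edge.
Euclidean: no — b R a and b R d, but not a R d.
Only Euclidean fails.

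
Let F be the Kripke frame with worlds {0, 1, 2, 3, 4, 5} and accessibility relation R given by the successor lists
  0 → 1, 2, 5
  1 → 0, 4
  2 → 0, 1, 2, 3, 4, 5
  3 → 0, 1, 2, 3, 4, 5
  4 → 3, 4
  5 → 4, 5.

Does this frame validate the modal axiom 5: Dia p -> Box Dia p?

No

Axiom 5 corresponds to the accessibility relation being Euclidean.
Euclidean: no — 0 R 1 and 0 R 2, but not 1 R 2.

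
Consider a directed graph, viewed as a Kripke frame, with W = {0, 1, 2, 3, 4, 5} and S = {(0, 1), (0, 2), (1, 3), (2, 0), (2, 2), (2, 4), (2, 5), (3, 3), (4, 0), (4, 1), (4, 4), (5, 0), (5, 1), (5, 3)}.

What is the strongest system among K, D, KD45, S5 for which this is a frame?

Serial (axiom D): yes — every world has a successor (e.g. 0 S 1).
Euclidean (axiom 5): no — 0 S 1 and 0 S 2, but not 1 S 2.
Transitive (axiom 4): no — 0 S 1 and 1 S 3, but not 0 S 3.
Reflexive (axiom T): no — 0 is not related to itself.
So F validates K, D; KD45 would additionally require S to be Euclidean and transitive. The strongest is D.

D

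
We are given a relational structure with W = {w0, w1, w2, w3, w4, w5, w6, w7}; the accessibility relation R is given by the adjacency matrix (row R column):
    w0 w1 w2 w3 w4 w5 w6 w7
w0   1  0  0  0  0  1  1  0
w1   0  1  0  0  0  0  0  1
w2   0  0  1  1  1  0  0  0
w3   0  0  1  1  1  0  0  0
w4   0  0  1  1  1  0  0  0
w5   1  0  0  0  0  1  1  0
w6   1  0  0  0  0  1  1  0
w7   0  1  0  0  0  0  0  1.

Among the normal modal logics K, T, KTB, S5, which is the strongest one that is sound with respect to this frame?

S5

Reflexive (axiom T): yes — every world is R-related to itself.
Symmetric (axiom B): yes — every pair in R has its reverse in R.
Euclidean (axiom 5): yes — any two successors of a common world are R-related.
So F validates K, T, KTB, S5. The strongest is S5.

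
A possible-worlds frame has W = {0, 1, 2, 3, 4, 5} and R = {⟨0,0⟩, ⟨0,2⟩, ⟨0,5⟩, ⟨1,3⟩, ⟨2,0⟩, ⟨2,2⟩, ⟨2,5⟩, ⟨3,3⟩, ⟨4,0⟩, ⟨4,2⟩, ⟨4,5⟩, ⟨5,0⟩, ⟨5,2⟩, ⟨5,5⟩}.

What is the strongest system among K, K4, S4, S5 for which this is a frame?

Transitive (axiom 4): yes — every two-step R-path is closed by a direct edge.
Reflexive (axiom T): no — 1 is not related to itself.
Euclidean (axiom 5): yes — any two successors of a common world are R-related.
So F validates K, K4; S4 would additionally require R to be reflexive. The strongest is K4.

K4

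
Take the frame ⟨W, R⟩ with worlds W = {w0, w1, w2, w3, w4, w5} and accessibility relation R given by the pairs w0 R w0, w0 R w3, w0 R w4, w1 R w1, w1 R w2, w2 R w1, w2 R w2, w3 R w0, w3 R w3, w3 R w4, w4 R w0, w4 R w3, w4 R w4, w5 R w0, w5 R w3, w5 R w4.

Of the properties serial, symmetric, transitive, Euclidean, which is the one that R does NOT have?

symmetric

Serial: yes — every world has a successor (e.g. w0 R w0).
Symmetric: no — w5 R w0 but not w0 R w5.
Transitive: yes — every two-step R-path is closed by a direct edge.
Euclidean: yes — any two successors of a common world are R-related.
Only symmetric fails.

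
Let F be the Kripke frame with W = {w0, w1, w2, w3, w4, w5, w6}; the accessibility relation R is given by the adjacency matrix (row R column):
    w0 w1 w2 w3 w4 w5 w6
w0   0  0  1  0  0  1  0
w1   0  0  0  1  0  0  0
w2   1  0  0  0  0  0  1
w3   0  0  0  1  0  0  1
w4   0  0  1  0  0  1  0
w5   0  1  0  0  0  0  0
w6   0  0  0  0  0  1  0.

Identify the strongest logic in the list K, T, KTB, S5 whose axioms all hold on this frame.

K

Reflexive (axiom T): no — w0 is not related to itself.
Symmetric (axiom B): no — w0 R w5 but not w5 R w0.
Euclidean (axiom 5): no — w0 R w2 and w0 R w5, but not w2 R w5.
So F validates K; T would additionally require R to be reflexive. The strongest is K.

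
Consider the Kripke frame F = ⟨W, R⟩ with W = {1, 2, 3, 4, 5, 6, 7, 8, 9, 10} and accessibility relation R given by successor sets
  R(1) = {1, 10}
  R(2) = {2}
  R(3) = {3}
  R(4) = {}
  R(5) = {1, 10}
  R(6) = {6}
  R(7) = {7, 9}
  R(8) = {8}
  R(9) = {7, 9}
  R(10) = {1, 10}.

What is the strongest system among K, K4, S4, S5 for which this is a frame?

Transitive (axiom 4): yes — every two-step R-path is closed by a direct edge.
Reflexive (axiom T): no — 4 is not related to itself.
Euclidean (axiom 5): yes — any two successors of a common world are R-related.
So F validates K, K4; S4 would additionally require R to be reflexive. The strongest is K4.

K4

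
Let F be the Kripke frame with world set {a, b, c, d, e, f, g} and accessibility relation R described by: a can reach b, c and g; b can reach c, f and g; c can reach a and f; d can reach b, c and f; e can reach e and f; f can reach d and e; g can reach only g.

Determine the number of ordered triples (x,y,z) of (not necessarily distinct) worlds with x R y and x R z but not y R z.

Enumerating: (a,b,b), (a,c,b), (a,c,c), (a,c,g), (a,g,b), (a,g,c), (b,c,c), (b,c,g), (b,f,c), (b,f,f), (b,f,g), (b,g,c), … and 15 more.
Total: 27.

27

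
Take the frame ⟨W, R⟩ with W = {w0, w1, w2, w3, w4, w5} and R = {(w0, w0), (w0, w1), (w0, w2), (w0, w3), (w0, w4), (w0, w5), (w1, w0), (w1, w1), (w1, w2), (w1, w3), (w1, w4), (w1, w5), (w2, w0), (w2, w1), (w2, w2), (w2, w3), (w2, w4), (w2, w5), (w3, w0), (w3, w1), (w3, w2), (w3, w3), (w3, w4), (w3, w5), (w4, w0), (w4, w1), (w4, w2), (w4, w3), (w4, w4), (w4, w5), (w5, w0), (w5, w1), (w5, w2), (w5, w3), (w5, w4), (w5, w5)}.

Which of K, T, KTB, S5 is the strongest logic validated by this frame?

S5

Reflexive (axiom T): yes — every world is R-related to itself.
Symmetric (axiom B): yes — every pair in R has its reverse in R.
Euclidean (axiom 5): yes — any two successors of a common world are R-related.
So F validates K, T, KTB, S5. The strongest is S5.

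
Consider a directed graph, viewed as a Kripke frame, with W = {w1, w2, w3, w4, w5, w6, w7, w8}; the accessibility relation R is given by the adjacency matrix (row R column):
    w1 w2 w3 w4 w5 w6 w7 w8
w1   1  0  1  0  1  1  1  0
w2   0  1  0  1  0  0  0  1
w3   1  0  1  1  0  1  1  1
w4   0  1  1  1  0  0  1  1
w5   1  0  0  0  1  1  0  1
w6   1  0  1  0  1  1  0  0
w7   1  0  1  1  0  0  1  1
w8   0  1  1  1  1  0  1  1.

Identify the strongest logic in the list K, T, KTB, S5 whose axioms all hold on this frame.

Reflexive (axiom T): yes — every world is R-related to itself.
Symmetric (axiom B): yes — every pair in R has its reverse in R.
Euclidean (axiom 5): no — w1 R w3 and w1 R w5, but not w3 R w5.
So F validates K, T, KTB; S5 would additionally require R to be Euclidean. The strongest is KTB.

KTB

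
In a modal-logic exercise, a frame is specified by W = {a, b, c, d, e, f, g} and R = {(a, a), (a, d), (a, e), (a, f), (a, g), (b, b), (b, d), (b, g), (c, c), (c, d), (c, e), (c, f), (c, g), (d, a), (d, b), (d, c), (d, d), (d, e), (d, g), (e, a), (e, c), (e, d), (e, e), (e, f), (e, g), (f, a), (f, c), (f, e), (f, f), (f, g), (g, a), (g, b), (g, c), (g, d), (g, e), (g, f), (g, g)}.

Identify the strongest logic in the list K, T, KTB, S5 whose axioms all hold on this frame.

KTB

Reflexive (axiom T): yes — every world is R-related to itself.
Symmetric (axiom B): yes — every pair in R has its reverse in R.
Euclidean (axiom 5): no — a R d and a R f, but not d R f.
So F validates K, T, KTB; S5 would additionally require R to be Euclidean. The strongest is KTB.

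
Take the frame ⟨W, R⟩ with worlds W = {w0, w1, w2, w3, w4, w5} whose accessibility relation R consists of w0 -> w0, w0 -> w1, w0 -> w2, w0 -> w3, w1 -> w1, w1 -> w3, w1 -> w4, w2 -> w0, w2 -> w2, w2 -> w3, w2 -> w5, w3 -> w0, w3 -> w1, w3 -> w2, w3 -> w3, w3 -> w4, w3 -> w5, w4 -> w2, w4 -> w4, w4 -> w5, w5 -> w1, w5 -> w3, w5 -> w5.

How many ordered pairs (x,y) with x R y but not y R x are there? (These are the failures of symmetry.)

7

Enumerating: (w0,w1), (w1,w4), (w2,w5), (w3,w4), (w4,w2), (w4,w5), (w5,w1).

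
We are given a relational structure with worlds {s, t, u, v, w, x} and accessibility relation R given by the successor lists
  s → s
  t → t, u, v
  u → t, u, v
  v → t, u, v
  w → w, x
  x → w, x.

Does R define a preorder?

Reflexive: yes — every world is R-related to itself.
Transitive: yes — every two-step R-path is closed by a direct edge.
So R is a preorder.

Yes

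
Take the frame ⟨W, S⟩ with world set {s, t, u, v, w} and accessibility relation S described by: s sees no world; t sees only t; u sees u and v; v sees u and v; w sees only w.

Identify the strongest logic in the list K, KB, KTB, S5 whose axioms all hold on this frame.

Symmetric (axiom B): yes — every pair in S has its reverse in S.
Reflexive (axiom T): no — s is not related to itself.
Euclidean (axiom 5): yes — any two successors of a common world are S-related.
So F validates K, KB; KTB would additionally require S to be reflexive. The strongest is KB.

KB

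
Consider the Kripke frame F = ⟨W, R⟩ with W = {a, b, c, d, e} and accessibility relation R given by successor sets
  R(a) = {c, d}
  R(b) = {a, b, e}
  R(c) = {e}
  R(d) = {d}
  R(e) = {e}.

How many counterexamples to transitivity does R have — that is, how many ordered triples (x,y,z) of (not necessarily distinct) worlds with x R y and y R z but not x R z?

3

Enumerating: (a,c,e), (b,a,c), (b,a,d).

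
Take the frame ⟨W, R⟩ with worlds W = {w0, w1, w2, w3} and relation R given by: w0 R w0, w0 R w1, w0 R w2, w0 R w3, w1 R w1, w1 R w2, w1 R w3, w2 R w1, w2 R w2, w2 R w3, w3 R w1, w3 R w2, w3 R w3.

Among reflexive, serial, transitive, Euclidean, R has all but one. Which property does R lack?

Euclidean

Reflexive: yes — every world is R-related to itself.
Serial: yes — every world has a successor (e.g. w0 R w0).
Transitive: yes — every two-step R-path is closed by a direct edge.
Euclidean: no — w0 R w1 and w0 R w0, but not w1 R w0.
Only Euclidean fails.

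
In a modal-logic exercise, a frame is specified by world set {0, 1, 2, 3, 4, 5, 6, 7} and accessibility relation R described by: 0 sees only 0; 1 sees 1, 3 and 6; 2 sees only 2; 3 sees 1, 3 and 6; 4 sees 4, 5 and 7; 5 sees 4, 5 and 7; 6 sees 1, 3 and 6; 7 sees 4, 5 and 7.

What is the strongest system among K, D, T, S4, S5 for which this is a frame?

S5

Serial (axiom D): yes — every world has a successor (e.g. 0 R 0).
Reflexive (axiom T): yes — every world is R-related to itself.
Transitive (axiom 4): yes — every two-step R-path is closed by a direct edge.
Euclidean (axiom 5): yes — any two successors of a common world are R-related.
So F validates K, D, T, S4, S5. The strongest is S5.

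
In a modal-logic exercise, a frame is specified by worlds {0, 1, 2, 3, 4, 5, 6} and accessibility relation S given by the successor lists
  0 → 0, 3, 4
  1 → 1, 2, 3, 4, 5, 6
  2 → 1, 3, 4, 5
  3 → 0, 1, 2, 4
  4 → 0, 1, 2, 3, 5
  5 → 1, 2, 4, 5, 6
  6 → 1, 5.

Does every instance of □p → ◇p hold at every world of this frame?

The schema D characterises exactly the serial frames.
Serial: yes — every world has a successor (e.g. 0 S 0).

Yes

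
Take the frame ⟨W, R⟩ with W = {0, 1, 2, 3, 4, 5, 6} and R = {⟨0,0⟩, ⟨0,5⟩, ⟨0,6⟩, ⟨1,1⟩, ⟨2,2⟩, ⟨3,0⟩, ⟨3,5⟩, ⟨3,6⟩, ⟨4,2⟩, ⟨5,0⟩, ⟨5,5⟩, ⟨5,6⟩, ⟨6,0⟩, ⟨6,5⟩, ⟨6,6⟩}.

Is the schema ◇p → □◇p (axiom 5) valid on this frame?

Axiom 5 corresponds to the accessibility relation being Euclidean.
Euclidean: yes — any two successors of a common world are R-related.

Yes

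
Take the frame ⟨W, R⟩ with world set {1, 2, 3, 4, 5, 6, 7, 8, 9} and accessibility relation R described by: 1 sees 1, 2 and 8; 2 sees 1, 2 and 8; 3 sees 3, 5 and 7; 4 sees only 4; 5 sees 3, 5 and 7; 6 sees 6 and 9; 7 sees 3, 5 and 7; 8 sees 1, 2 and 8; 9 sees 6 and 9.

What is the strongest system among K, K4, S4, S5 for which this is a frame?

Transitive (axiom 4): yes — every two-step R-path is closed by a direct edge.
Reflexive (axiom T): yes — every world is R-related to itself.
Euclidean (axiom 5): yes — any two successors of a common world are R-related.
So F validates K, K4, S4, S5. The strongest is S5.

S5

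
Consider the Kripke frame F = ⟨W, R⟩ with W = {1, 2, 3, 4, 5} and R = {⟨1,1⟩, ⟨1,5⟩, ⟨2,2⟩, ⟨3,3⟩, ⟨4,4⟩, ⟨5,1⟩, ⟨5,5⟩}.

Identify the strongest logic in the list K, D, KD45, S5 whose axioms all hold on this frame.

Serial (axiom D): yes — every world has a successor (e.g. 1 R 1).
Euclidean (axiom 5): yes — any two successors of a common world are R-related.
Transitive (axiom 4): yes — every two-step R-path is closed by a direct edge.
Reflexive (axiom T): yes — every world is R-related to itself.
So F validates K, D, KD45, S5. The strongest is S5.

S5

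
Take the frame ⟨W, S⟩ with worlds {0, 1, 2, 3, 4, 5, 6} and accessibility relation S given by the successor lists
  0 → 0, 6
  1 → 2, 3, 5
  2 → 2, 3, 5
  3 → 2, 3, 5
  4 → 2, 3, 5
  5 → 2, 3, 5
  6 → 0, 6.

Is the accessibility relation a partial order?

No

Reflexive: no — 1 is not related to itself.
Transitive: yes — every two-step S-path is closed by a direct edge.
Antisymmetric: no — 0 S 6 and 6 S 0 with 0 ≠ 6.
So S is not a partial order.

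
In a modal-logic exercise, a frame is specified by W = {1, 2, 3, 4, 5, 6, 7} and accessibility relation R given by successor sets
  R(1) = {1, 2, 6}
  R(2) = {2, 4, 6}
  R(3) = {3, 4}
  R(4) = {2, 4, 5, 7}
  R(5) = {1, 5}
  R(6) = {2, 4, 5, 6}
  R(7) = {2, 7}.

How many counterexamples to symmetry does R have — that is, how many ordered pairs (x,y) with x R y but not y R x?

9

Enumerating: (1,2), (1,6), (3,4), (4,5), (4,7), (5,1), (6,4), (6,5), (7,2).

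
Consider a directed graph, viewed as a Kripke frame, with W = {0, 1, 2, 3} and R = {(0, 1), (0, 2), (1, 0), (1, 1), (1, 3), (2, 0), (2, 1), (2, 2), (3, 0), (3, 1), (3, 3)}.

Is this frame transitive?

Transitive: no — 0 R 1 and 1 R 3, but not 0 R 3.

No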